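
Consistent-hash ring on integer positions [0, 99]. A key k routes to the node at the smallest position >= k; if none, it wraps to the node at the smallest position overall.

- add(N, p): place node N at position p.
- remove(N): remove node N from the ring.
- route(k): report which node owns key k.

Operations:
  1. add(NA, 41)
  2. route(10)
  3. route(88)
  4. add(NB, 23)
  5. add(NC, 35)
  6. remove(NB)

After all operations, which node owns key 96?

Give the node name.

Op 1: add NA@41 -> ring=[41:NA]
Op 2: route key 10: smallest pos >= 10 is 41 -> NA
Op 3: route key 88: none >= 88, wrap to smallest pos 41 -> NA
Op 4: add NB@23 -> ring=[23:NB,41:NA]
Op 5: add NC@35 -> ring=[23:NB,35:NC,41:NA]
Op 6: remove NB -> ring=[35:NC,41:NA]
Final route key 96: none >= 96, wrap to smallest pos 35 -> NC

Answer: NC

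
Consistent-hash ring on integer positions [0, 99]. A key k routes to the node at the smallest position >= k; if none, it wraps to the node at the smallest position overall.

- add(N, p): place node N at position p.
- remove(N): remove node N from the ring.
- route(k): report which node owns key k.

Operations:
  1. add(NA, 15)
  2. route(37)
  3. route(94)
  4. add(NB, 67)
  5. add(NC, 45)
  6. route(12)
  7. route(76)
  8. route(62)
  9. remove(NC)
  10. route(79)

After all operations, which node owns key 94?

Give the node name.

Answer: NA

Derivation:
Op 1: add NA@15 -> ring=[15:NA]
Op 2: route key 37: none >= 37, wrap to smallest pos 15 -> NA
Op 3: route key 94: none >= 94, wrap to smallest pos 15 -> NA
Op 4: add NB@67 -> ring=[15:NA,67:NB]
Op 5: add NC@45 -> ring=[15:NA,45:NC,67:NB]
Op 6: route key 12: smallest pos >= 12 is 15 -> NA
Op 7: route key 76: none >= 76, wrap to smallest pos 15 -> NA
Op 8: route key 62: smallest pos >= 62 is 67 -> NB
Op 9: remove NC -> ring=[15:NA,67:NB]
Op 10: route key 79: none >= 79, wrap to smallest pos 15 -> NA
Final route key 94: none >= 94, wrap to smallest pos 15 -> NA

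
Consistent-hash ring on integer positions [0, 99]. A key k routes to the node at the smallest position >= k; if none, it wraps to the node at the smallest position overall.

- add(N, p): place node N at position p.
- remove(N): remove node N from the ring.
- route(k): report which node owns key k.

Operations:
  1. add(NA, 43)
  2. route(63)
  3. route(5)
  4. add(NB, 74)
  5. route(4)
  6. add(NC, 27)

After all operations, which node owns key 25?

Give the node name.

Op 1: add NA@43 -> ring=[43:NA]
Op 2: route key 63: none >= 63, wrap to smallest pos 43 -> NA
Op 3: route key 5: smallest pos >= 5 is 43 -> NA
Op 4: add NB@74 -> ring=[43:NA,74:NB]
Op 5: route key 4: smallest pos >= 4 is 43 -> NA
Op 6: add NC@27 -> ring=[27:NC,43:NA,74:NB]
Final route key 25: smallest pos >= 25 is 27 -> NC

Answer: NC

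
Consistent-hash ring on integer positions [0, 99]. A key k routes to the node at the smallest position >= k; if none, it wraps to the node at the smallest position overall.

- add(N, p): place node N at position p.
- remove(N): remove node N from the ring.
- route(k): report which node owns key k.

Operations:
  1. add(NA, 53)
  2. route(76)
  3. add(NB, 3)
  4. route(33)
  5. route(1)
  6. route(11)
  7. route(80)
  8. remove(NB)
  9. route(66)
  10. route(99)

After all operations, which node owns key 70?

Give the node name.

Op 1: add NA@53 -> ring=[53:NA]
Op 2: route key 76: none >= 76, wrap to smallest pos 53 -> NA
Op 3: add NB@3 -> ring=[3:NB,53:NA]
Op 4: route key 33: smallest pos >= 33 is 53 -> NA
Op 5: route key 1: smallest pos >= 1 is 3 -> NB
Op 6: route key 11: smallest pos >= 11 is 53 -> NA
Op 7: route key 80: none >= 80, wrap to smallest pos 3 -> NB
Op 8: remove NB -> ring=[53:NA]
Op 9: route key 66: none >= 66, wrap to smallest pos 53 -> NA
Op 10: route key 99: none >= 99, wrap to smallest pos 53 -> NA
Final route key 70: none >= 70, wrap to smallest pos 53 -> NA

Answer: NA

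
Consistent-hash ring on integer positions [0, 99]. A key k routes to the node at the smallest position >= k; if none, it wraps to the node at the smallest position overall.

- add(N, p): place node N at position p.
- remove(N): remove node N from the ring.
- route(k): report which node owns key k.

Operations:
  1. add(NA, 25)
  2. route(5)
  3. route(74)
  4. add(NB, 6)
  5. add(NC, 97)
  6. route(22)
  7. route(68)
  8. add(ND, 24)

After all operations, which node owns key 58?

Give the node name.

Op 1: add NA@25 -> ring=[25:NA]
Op 2: route key 5: smallest pos >= 5 is 25 -> NA
Op 3: route key 74: none >= 74, wrap to smallest pos 25 -> NA
Op 4: add NB@6 -> ring=[6:NB,25:NA]
Op 5: add NC@97 -> ring=[6:NB,25:NA,97:NC]
Op 6: route key 22: smallest pos >= 22 is 25 -> NA
Op 7: route key 68: smallest pos >= 68 is 97 -> NC
Op 8: add ND@24 -> ring=[6:NB,24:ND,25:NA,97:NC]
Final route key 58: smallest pos >= 58 is 97 -> NC

Answer: NC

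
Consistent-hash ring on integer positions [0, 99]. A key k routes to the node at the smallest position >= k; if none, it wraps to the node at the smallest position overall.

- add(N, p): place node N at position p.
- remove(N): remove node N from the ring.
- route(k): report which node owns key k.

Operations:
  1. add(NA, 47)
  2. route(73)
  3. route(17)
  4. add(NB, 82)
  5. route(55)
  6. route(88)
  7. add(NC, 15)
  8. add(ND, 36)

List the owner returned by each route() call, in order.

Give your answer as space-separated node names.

Op 1: add NA@47 -> ring=[47:NA]
Op 2: route key 73: none >= 73, wrap to smallest pos 47 -> NA
Op 3: route key 17: smallest pos >= 17 is 47 -> NA
Op 4: add NB@82 -> ring=[47:NA,82:NB]
Op 5: route key 55: smallest pos >= 55 is 82 -> NB
Op 6: route key 88: none >= 88, wrap to smallest pos 47 -> NA
Op 7: add NC@15 -> ring=[15:NC,47:NA,82:NB]
Op 8: add ND@36 -> ring=[15:NC,36:ND,47:NA,82:NB]

Answer: NA NA NB NA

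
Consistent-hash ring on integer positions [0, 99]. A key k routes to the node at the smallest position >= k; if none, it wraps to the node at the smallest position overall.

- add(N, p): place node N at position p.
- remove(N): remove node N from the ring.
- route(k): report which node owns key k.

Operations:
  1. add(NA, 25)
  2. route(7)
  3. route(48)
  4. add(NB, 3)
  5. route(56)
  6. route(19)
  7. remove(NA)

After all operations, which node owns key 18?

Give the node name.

Answer: NB

Derivation:
Op 1: add NA@25 -> ring=[25:NA]
Op 2: route key 7: smallest pos >= 7 is 25 -> NA
Op 3: route key 48: none >= 48, wrap to smallest pos 25 -> NA
Op 4: add NB@3 -> ring=[3:NB,25:NA]
Op 5: route key 56: none >= 56, wrap to smallest pos 3 -> NB
Op 6: route key 19: smallest pos >= 19 is 25 -> NA
Op 7: remove NA -> ring=[3:NB]
Final route key 18: none >= 18, wrap to smallest pos 3 -> NB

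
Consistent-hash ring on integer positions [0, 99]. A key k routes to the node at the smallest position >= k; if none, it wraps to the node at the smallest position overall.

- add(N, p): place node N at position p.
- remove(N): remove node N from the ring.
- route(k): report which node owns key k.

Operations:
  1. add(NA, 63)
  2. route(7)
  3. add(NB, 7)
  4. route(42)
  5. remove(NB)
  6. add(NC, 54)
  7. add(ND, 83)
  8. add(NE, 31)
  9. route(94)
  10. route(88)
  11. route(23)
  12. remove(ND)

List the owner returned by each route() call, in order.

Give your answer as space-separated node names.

Op 1: add NA@63 -> ring=[63:NA]
Op 2: route key 7: smallest pos >= 7 is 63 -> NA
Op 3: add NB@7 -> ring=[7:NB,63:NA]
Op 4: route key 42: smallest pos >= 42 is 63 -> NA
Op 5: remove NB -> ring=[63:NA]
Op 6: add NC@54 -> ring=[54:NC,63:NA]
Op 7: add ND@83 -> ring=[54:NC,63:NA,83:ND]
Op 8: add NE@31 -> ring=[31:NE,54:NC,63:NA,83:ND]
Op 9: route key 94: none >= 94, wrap to smallest pos 31 -> NE
Op 10: route key 88: none >= 88, wrap to smallest pos 31 -> NE
Op 11: route key 23: smallest pos >= 23 is 31 -> NE
Op 12: remove ND -> ring=[31:NE,54:NC,63:NA]

Answer: NA NA NE NE NE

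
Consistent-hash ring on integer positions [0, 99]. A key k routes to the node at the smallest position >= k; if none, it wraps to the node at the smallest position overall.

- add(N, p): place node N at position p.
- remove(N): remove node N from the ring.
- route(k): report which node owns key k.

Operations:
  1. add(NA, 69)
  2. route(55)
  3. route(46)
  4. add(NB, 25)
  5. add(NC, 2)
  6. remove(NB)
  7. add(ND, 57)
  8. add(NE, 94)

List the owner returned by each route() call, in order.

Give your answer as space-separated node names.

Answer: NA NA

Derivation:
Op 1: add NA@69 -> ring=[69:NA]
Op 2: route key 55: smallest pos >= 55 is 69 -> NA
Op 3: route key 46: smallest pos >= 46 is 69 -> NA
Op 4: add NB@25 -> ring=[25:NB,69:NA]
Op 5: add NC@2 -> ring=[2:NC,25:NB,69:NA]
Op 6: remove NB -> ring=[2:NC,69:NA]
Op 7: add ND@57 -> ring=[2:NC,57:ND,69:NA]
Op 8: add NE@94 -> ring=[2:NC,57:ND,69:NA,94:NE]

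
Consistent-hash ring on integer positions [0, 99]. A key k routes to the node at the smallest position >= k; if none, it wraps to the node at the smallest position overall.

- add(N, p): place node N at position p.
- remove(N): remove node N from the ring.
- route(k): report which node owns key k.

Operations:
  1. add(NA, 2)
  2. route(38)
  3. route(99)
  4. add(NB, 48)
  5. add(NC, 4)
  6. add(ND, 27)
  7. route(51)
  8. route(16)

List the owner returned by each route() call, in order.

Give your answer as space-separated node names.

Op 1: add NA@2 -> ring=[2:NA]
Op 2: route key 38: none >= 38, wrap to smallest pos 2 -> NA
Op 3: route key 99: none >= 99, wrap to smallest pos 2 -> NA
Op 4: add NB@48 -> ring=[2:NA,48:NB]
Op 5: add NC@4 -> ring=[2:NA,4:NC,48:NB]
Op 6: add ND@27 -> ring=[2:NA,4:NC,27:ND,48:NB]
Op 7: route key 51: none >= 51, wrap to smallest pos 2 -> NA
Op 8: route key 16: smallest pos >= 16 is 27 -> ND

Answer: NA NA NA ND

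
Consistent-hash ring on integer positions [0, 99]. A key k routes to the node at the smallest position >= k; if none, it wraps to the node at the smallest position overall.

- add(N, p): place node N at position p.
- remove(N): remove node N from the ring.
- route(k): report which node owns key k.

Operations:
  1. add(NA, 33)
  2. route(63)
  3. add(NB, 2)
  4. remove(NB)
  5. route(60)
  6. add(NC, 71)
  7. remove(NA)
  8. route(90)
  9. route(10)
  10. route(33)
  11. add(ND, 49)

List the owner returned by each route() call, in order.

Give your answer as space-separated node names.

Op 1: add NA@33 -> ring=[33:NA]
Op 2: route key 63: none >= 63, wrap to smallest pos 33 -> NA
Op 3: add NB@2 -> ring=[2:NB,33:NA]
Op 4: remove NB -> ring=[33:NA]
Op 5: route key 60: none >= 60, wrap to smallest pos 33 -> NA
Op 6: add NC@71 -> ring=[33:NA,71:NC]
Op 7: remove NA -> ring=[71:NC]
Op 8: route key 90: none >= 90, wrap to smallest pos 71 -> NC
Op 9: route key 10: smallest pos >= 10 is 71 -> NC
Op 10: route key 33: smallest pos >= 33 is 71 -> NC
Op 11: add ND@49 -> ring=[49:ND,71:NC]

Answer: NA NA NC NC NC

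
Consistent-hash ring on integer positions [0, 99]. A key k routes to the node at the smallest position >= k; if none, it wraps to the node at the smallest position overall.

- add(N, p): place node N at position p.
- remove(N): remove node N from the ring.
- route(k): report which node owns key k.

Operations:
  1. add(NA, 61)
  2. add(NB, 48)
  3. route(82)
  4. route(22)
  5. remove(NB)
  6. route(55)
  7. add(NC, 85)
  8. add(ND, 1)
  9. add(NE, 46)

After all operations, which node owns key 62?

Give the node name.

Op 1: add NA@61 -> ring=[61:NA]
Op 2: add NB@48 -> ring=[48:NB,61:NA]
Op 3: route key 82: none >= 82, wrap to smallest pos 48 -> NB
Op 4: route key 22: smallest pos >= 22 is 48 -> NB
Op 5: remove NB -> ring=[61:NA]
Op 6: route key 55: smallest pos >= 55 is 61 -> NA
Op 7: add NC@85 -> ring=[61:NA,85:NC]
Op 8: add ND@1 -> ring=[1:ND,61:NA,85:NC]
Op 9: add NE@46 -> ring=[1:ND,46:NE,61:NA,85:NC]
Final route key 62: smallest pos >= 62 is 85 -> NC

Answer: NC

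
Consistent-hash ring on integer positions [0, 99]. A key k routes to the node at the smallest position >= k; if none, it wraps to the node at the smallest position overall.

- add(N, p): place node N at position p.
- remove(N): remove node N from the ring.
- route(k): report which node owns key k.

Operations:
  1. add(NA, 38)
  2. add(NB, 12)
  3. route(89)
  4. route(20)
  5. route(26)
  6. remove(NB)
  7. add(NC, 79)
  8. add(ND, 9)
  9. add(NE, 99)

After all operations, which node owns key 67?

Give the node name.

Op 1: add NA@38 -> ring=[38:NA]
Op 2: add NB@12 -> ring=[12:NB,38:NA]
Op 3: route key 89: none >= 89, wrap to smallest pos 12 -> NB
Op 4: route key 20: smallest pos >= 20 is 38 -> NA
Op 5: route key 26: smallest pos >= 26 is 38 -> NA
Op 6: remove NB -> ring=[38:NA]
Op 7: add NC@79 -> ring=[38:NA,79:NC]
Op 8: add ND@9 -> ring=[9:ND,38:NA,79:NC]
Op 9: add NE@99 -> ring=[9:ND,38:NA,79:NC,99:NE]
Final route key 67: smallest pos >= 67 is 79 -> NC

Answer: NC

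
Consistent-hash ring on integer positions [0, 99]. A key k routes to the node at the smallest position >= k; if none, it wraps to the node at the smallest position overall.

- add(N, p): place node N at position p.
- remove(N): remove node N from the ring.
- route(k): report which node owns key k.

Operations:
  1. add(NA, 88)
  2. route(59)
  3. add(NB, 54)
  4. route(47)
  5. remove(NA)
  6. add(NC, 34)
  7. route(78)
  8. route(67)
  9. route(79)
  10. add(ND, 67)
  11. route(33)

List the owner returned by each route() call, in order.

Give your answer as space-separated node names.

Answer: NA NB NC NC NC NC

Derivation:
Op 1: add NA@88 -> ring=[88:NA]
Op 2: route key 59: smallest pos >= 59 is 88 -> NA
Op 3: add NB@54 -> ring=[54:NB,88:NA]
Op 4: route key 47: smallest pos >= 47 is 54 -> NB
Op 5: remove NA -> ring=[54:NB]
Op 6: add NC@34 -> ring=[34:NC,54:NB]
Op 7: route key 78: none >= 78, wrap to smallest pos 34 -> NC
Op 8: route key 67: none >= 67, wrap to smallest pos 34 -> NC
Op 9: route key 79: none >= 79, wrap to smallest pos 34 -> NC
Op 10: add ND@67 -> ring=[34:NC,54:NB,67:ND]
Op 11: route key 33: smallest pos >= 33 is 34 -> NC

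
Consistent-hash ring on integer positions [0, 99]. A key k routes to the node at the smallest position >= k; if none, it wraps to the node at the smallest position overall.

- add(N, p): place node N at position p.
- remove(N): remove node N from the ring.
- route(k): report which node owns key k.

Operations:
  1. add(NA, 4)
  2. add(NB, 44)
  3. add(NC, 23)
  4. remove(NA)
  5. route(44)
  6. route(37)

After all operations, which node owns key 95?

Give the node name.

Answer: NC

Derivation:
Op 1: add NA@4 -> ring=[4:NA]
Op 2: add NB@44 -> ring=[4:NA,44:NB]
Op 3: add NC@23 -> ring=[4:NA,23:NC,44:NB]
Op 4: remove NA -> ring=[23:NC,44:NB]
Op 5: route key 44: smallest pos >= 44 is 44 -> NB
Op 6: route key 37: smallest pos >= 37 is 44 -> NB
Final route key 95: none >= 95, wrap to smallest pos 23 -> NC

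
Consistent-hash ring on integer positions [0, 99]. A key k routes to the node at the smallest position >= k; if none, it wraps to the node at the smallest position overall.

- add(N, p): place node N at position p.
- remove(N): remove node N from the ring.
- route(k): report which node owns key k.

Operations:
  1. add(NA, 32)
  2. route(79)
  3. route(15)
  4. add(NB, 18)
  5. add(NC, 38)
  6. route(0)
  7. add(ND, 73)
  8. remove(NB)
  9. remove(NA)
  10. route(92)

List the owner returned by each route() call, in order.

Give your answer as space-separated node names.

Answer: NA NA NB NC

Derivation:
Op 1: add NA@32 -> ring=[32:NA]
Op 2: route key 79: none >= 79, wrap to smallest pos 32 -> NA
Op 3: route key 15: smallest pos >= 15 is 32 -> NA
Op 4: add NB@18 -> ring=[18:NB,32:NA]
Op 5: add NC@38 -> ring=[18:NB,32:NA,38:NC]
Op 6: route key 0: smallest pos >= 0 is 18 -> NB
Op 7: add ND@73 -> ring=[18:NB,32:NA,38:NC,73:ND]
Op 8: remove NB -> ring=[32:NA,38:NC,73:ND]
Op 9: remove NA -> ring=[38:NC,73:ND]
Op 10: route key 92: none >= 92, wrap to smallest pos 38 -> NC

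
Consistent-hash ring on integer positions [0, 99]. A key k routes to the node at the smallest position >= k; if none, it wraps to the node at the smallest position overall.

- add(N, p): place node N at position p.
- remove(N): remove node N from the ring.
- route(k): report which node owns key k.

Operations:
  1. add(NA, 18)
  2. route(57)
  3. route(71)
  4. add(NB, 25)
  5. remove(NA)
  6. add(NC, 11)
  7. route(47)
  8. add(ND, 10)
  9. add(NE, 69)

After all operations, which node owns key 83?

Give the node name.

Answer: ND

Derivation:
Op 1: add NA@18 -> ring=[18:NA]
Op 2: route key 57: none >= 57, wrap to smallest pos 18 -> NA
Op 3: route key 71: none >= 71, wrap to smallest pos 18 -> NA
Op 4: add NB@25 -> ring=[18:NA,25:NB]
Op 5: remove NA -> ring=[25:NB]
Op 6: add NC@11 -> ring=[11:NC,25:NB]
Op 7: route key 47: none >= 47, wrap to smallest pos 11 -> NC
Op 8: add ND@10 -> ring=[10:ND,11:NC,25:NB]
Op 9: add NE@69 -> ring=[10:ND,11:NC,25:NB,69:NE]
Final route key 83: none >= 83, wrap to smallest pos 10 -> ND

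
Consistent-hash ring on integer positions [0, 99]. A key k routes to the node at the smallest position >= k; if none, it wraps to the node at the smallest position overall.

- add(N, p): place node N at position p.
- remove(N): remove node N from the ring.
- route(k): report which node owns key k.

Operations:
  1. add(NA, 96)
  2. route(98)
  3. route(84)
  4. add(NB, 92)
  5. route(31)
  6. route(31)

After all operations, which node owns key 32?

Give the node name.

Answer: NB

Derivation:
Op 1: add NA@96 -> ring=[96:NA]
Op 2: route key 98: none >= 98, wrap to smallest pos 96 -> NA
Op 3: route key 84: smallest pos >= 84 is 96 -> NA
Op 4: add NB@92 -> ring=[92:NB,96:NA]
Op 5: route key 31: smallest pos >= 31 is 92 -> NB
Op 6: route key 31: smallest pos >= 31 is 92 -> NB
Final route key 32: smallest pos >= 32 is 92 -> NB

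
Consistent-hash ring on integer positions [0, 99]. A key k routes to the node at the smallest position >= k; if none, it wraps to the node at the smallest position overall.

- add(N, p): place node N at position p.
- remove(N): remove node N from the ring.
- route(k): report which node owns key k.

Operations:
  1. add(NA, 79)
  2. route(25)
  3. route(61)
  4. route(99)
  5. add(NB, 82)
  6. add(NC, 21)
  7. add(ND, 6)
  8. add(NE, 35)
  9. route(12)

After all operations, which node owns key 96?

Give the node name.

Op 1: add NA@79 -> ring=[79:NA]
Op 2: route key 25: smallest pos >= 25 is 79 -> NA
Op 3: route key 61: smallest pos >= 61 is 79 -> NA
Op 4: route key 99: none >= 99, wrap to smallest pos 79 -> NA
Op 5: add NB@82 -> ring=[79:NA,82:NB]
Op 6: add NC@21 -> ring=[21:NC,79:NA,82:NB]
Op 7: add ND@6 -> ring=[6:ND,21:NC,79:NA,82:NB]
Op 8: add NE@35 -> ring=[6:ND,21:NC,35:NE,79:NA,82:NB]
Op 9: route key 12: smallest pos >= 12 is 21 -> NC
Final route key 96: none >= 96, wrap to smallest pos 6 -> ND

Answer: ND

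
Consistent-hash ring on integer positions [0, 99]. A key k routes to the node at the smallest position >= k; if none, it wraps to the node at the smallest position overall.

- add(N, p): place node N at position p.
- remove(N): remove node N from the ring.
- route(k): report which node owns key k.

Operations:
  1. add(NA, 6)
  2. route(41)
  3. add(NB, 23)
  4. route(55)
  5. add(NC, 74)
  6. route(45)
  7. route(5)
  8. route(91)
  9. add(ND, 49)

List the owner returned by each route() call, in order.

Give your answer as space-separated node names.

Op 1: add NA@6 -> ring=[6:NA]
Op 2: route key 41: none >= 41, wrap to smallest pos 6 -> NA
Op 3: add NB@23 -> ring=[6:NA,23:NB]
Op 4: route key 55: none >= 55, wrap to smallest pos 6 -> NA
Op 5: add NC@74 -> ring=[6:NA,23:NB,74:NC]
Op 6: route key 45: smallest pos >= 45 is 74 -> NC
Op 7: route key 5: smallest pos >= 5 is 6 -> NA
Op 8: route key 91: none >= 91, wrap to smallest pos 6 -> NA
Op 9: add ND@49 -> ring=[6:NA,23:NB,49:ND,74:NC]

Answer: NA NA NC NA NA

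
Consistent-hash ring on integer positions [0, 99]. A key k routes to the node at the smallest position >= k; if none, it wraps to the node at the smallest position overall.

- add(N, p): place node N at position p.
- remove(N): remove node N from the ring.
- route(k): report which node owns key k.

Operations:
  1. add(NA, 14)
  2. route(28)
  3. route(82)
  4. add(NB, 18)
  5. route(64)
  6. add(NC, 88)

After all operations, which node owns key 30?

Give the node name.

Op 1: add NA@14 -> ring=[14:NA]
Op 2: route key 28: none >= 28, wrap to smallest pos 14 -> NA
Op 3: route key 82: none >= 82, wrap to smallest pos 14 -> NA
Op 4: add NB@18 -> ring=[14:NA,18:NB]
Op 5: route key 64: none >= 64, wrap to smallest pos 14 -> NA
Op 6: add NC@88 -> ring=[14:NA,18:NB,88:NC]
Final route key 30: smallest pos >= 30 is 88 -> NC

Answer: NC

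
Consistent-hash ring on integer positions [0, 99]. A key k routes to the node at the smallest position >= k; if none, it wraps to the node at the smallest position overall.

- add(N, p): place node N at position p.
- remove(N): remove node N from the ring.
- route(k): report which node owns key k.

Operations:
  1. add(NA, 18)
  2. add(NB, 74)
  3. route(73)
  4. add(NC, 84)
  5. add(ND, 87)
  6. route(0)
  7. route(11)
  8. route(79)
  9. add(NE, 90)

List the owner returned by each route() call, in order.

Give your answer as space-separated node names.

Op 1: add NA@18 -> ring=[18:NA]
Op 2: add NB@74 -> ring=[18:NA,74:NB]
Op 3: route key 73: smallest pos >= 73 is 74 -> NB
Op 4: add NC@84 -> ring=[18:NA,74:NB,84:NC]
Op 5: add ND@87 -> ring=[18:NA,74:NB,84:NC,87:ND]
Op 6: route key 0: smallest pos >= 0 is 18 -> NA
Op 7: route key 11: smallest pos >= 11 is 18 -> NA
Op 8: route key 79: smallest pos >= 79 is 84 -> NC
Op 9: add NE@90 -> ring=[18:NA,74:NB,84:NC,87:ND,90:NE]

Answer: NB NA NA NC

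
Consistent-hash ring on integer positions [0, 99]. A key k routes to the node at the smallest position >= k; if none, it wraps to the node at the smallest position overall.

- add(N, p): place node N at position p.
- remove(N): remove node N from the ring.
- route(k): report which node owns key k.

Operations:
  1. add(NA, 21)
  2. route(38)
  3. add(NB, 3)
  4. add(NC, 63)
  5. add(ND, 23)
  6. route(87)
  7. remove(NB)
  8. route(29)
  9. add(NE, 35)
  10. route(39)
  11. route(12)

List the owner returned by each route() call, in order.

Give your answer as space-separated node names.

Op 1: add NA@21 -> ring=[21:NA]
Op 2: route key 38: none >= 38, wrap to smallest pos 21 -> NA
Op 3: add NB@3 -> ring=[3:NB,21:NA]
Op 4: add NC@63 -> ring=[3:NB,21:NA,63:NC]
Op 5: add ND@23 -> ring=[3:NB,21:NA,23:ND,63:NC]
Op 6: route key 87: none >= 87, wrap to smallest pos 3 -> NB
Op 7: remove NB -> ring=[21:NA,23:ND,63:NC]
Op 8: route key 29: smallest pos >= 29 is 63 -> NC
Op 9: add NE@35 -> ring=[21:NA,23:ND,35:NE,63:NC]
Op 10: route key 39: smallest pos >= 39 is 63 -> NC
Op 11: route key 12: smallest pos >= 12 is 21 -> NA

Answer: NA NB NC NC NA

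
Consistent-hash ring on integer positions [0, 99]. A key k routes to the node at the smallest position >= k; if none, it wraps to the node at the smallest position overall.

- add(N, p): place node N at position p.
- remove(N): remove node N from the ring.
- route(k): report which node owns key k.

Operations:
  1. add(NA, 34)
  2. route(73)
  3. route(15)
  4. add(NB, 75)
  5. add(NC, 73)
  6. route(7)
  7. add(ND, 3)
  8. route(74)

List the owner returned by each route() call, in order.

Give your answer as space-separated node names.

Op 1: add NA@34 -> ring=[34:NA]
Op 2: route key 73: none >= 73, wrap to smallest pos 34 -> NA
Op 3: route key 15: smallest pos >= 15 is 34 -> NA
Op 4: add NB@75 -> ring=[34:NA,75:NB]
Op 5: add NC@73 -> ring=[34:NA,73:NC,75:NB]
Op 6: route key 7: smallest pos >= 7 is 34 -> NA
Op 7: add ND@3 -> ring=[3:ND,34:NA,73:NC,75:NB]
Op 8: route key 74: smallest pos >= 74 is 75 -> NB

Answer: NA NA NA NB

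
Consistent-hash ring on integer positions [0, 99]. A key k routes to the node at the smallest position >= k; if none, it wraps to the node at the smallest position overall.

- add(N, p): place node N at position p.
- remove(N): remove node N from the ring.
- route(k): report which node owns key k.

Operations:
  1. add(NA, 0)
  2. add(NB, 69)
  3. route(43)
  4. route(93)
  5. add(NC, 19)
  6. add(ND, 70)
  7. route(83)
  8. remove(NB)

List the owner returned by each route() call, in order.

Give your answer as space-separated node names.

Op 1: add NA@0 -> ring=[0:NA]
Op 2: add NB@69 -> ring=[0:NA,69:NB]
Op 3: route key 43: smallest pos >= 43 is 69 -> NB
Op 4: route key 93: none >= 93, wrap to smallest pos 0 -> NA
Op 5: add NC@19 -> ring=[0:NA,19:NC,69:NB]
Op 6: add ND@70 -> ring=[0:NA,19:NC,69:NB,70:ND]
Op 7: route key 83: none >= 83, wrap to smallest pos 0 -> NA
Op 8: remove NB -> ring=[0:NA,19:NC,70:ND]

Answer: NB NA NA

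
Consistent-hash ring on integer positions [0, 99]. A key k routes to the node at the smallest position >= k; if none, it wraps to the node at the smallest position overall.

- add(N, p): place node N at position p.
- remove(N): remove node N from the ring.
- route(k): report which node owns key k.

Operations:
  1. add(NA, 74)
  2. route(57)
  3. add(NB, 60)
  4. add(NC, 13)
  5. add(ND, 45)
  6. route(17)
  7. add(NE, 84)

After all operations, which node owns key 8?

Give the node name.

Op 1: add NA@74 -> ring=[74:NA]
Op 2: route key 57: smallest pos >= 57 is 74 -> NA
Op 3: add NB@60 -> ring=[60:NB,74:NA]
Op 4: add NC@13 -> ring=[13:NC,60:NB,74:NA]
Op 5: add ND@45 -> ring=[13:NC,45:ND,60:NB,74:NA]
Op 6: route key 17: smallest pos >= 17 is 45 -> ND
Op 7: add NE@84 -> ring=[13:NC,45:ND,60:NB,74:NA,84:NE]
Final route key 8: smallest pos >= 8 is 13 -> NC

Answer: NC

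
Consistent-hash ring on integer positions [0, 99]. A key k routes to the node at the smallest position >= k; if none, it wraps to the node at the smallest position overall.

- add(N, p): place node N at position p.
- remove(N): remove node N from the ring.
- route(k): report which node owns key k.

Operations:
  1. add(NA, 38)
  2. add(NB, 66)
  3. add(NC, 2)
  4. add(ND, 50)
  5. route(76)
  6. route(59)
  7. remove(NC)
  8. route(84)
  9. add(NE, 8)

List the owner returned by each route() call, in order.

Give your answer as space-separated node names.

Answer: NC NB NA

Derivation:
Op 1: add NA@38 -> ring=[38:NA]
Op 2: add NB@66 -> ring=[38:NA,66:NB]
Op 3: add NC@2 -> ring=[2:NC,38:NA,66:NB]
Op 4: add ND@50 -> ring=[2:NC,38:NA,50:ND,66:NB]
Op 5: route key 76: none >= 76, wrap to smallest pos 2 -> NC
Op 6: route key 59: smallest pos >= 59 is 66 -> NB
Op 7: remove NC -> ring=[38:NA,50:ND,66:NB]
Op 8: route key 84: none >= 84, wrap to smallest pos 38 -> NA
Op 9: add NE@8 -> ring=[8:NE,38:NA,50:ND,66:NB]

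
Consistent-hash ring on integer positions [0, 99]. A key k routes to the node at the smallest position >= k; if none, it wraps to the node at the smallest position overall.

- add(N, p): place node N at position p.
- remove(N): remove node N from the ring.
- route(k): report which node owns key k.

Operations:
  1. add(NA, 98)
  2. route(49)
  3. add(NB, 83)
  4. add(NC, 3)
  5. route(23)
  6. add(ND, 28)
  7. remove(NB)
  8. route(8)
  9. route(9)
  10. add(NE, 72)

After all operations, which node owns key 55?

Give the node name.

Op 1: add NA@98 -> ring=[98:NA]
Op 2: route key 49: smallest pos >= 49 is 98 -> NA
Op 3: add NB@83 -> ring=[83:NB,98:NA]
Op 4: add NC@3 -> ring=[3:NC,83:NB,98:NA]
Op 5: route key 23: smallest pos >= 23 is 83 -> NB
Op 6: add ND@28 -> ring=[3:NC,28:ND,83:NB,98:NA]
Op 7: remove NB -> ring=[3:NC,28:ND,98:NA]
Op 8: route key 8: smallest pos >= 8 is 28 -> ND
Op 9: route key 9: smallest pos >= 9 is 28 -> ND
Op 10: add NE@72 -> ring=[3:NC,28:ND,72:NE,98:NA]
Final route key 55: smallest pos >= 55 is 72 -> NE

Answer: NE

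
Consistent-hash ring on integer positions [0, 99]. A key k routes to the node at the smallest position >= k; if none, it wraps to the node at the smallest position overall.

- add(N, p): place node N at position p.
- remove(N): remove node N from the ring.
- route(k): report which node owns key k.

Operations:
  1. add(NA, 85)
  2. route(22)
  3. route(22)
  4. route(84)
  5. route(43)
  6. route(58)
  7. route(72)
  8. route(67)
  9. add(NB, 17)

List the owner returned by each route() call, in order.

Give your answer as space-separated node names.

Answer: NA NA NA NA NA NA NA

Derivation:
Op 1: add NA@85 -> ring=[85:NA]
Op 2: route key 22: smallest pos >= 22 is 85 -> NA
Op 3: route key 22: smallest pos >= 22 is 85 -> NA
Op 4: route key 84: smallest pos >= 84 is 85 -> NA
Op 5: route key 43: smallest pos >= 43 is 85 -> NA
Op 6: route key 58: smallest pos >= 58 is 85 -> NA
Op 7: route key 72: smallest pos >= 72 is 85 -> NA
Op 8: route key 67: smallest pos >= 67 is 85 -> NA
Op 9: add NB@17 -> ring=[17:NB,85:NA]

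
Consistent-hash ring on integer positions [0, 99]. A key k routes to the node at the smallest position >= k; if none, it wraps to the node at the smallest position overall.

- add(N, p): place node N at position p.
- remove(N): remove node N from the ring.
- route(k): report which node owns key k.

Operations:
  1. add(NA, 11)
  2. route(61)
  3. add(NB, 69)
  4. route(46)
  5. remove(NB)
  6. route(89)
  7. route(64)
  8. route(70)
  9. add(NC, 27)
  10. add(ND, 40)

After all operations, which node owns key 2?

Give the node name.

Answer: NA

Derivation:
Op 1: add NA@11 -> ring=[11:NA]
Op 2: route key 61: none >= 61, wrap to smallest pos 11 -> NA
Op 3: add NB@69 -> ring=[11:NA,69:NB]
Op 4: route key 46: smallest pos >= 46 is 69 -> NB
Op 5: remove NB -> ring=[11:NA]
Op 6: route key 89: none >= 89, wrap to smallest pos 11 -> NA
Op 7: route key 64: none >= 64, wrap to smallest pos 11 -> NA
Op 8: route key 70: none >= 70, wrap to smallest pos 11 -> NA
Op 9: add NC@27 -> ring=[11:NA,27:NC]
Op 10: add ND@40 -> ring=[11:NA,27:NC,40:ND]
Final route key 2: smallest pos >= 2 is 11 -> NA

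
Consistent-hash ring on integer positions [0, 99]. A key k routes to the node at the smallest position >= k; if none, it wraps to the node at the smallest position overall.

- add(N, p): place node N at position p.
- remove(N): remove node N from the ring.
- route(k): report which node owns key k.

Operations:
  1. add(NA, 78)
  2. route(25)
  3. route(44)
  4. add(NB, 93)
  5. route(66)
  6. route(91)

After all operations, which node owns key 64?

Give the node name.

Op 1: add NA@78 -> ring=[78:NA]
Op 2: route key 25: smallest pos >= 25 is 78 -> NA
Op 3: route key 44: smallest pos >= 44 is 78 -> NA
Op 4: add NB@93 -> ring=[78:NA,93:NB]
Op 5: route key 66: smallest pos >= 66 is 78 -> NA
Op 6: route key 91: smallest pos >= 91 is 93 -> NB
Final route key 64: smallest pos >= 64 is 78 -> NA

Answer: NA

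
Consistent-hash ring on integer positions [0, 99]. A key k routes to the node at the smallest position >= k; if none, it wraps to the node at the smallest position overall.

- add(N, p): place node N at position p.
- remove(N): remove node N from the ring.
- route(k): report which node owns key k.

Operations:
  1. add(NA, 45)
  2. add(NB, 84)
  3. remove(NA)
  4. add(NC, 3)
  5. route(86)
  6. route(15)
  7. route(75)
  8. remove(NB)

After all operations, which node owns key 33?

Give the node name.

Op 1: add NA@45 -> ring=[45:NA]
Op 2: add NB@84 -> ring=[45:NA,84:NB]
Op 3: remove NA -> ring=[84:NB]
Op 4: add NC@3 -> ring=[3:NC,84:NB]
Op 5: route key 86: none >= 86, wrap to smallest pos 3 -> NC
Op 6: route key 15: smallest pos >= 15 is 84 -> NB
Op 7: route key 75: smallest pos >= 75 is 84 -> NB
Op 8: remove NB -> ring=[3:NC]
Final route key 33: none >= 33, wrap to smallest pos 3 -> NC

Answer: NC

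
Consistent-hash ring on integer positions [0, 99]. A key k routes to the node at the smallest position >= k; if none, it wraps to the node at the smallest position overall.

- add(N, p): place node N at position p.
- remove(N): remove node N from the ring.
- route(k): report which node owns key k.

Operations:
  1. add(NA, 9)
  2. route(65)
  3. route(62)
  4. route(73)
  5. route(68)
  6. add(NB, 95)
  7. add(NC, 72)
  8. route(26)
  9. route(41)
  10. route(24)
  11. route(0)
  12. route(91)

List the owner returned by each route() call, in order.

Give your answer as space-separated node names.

Answer: NA NA NA NA NC NC NC NA NB

Derivation:
Op 1: add NA@9 -> ring=[9:NA]
Op 2: route key 65: none >= 65, wrap to smallest pos 9 -> NA
Op 3: route key 62: none >= 62, wrap to smallest pos 9 -> NA
Op 4: route key 73: none >= 73, wrap to smallest pos 9 -> NA
Op 5: route key 68: none >= 68, wrap to smallest pos 9 -> NA
Op 6: add NB@95 -> ring=[9:NA,95:NB]
Op 7: add NC@72 -> ring=[9:NA,72:NC,95:NB]
Op 8: route key 26: smallest pos >= 26 is 72 -> NC
Op 9: route key 41: smallest pos >= 41 is 72 -> NC
Op 10: route key 24: smallest pos >= 24 is 72 -> NC
Op 11: route key 0: smallest pos >= 0 is 9 -> NA
Op 12: route key 91: smallest pos >= 91 is 95 -> NB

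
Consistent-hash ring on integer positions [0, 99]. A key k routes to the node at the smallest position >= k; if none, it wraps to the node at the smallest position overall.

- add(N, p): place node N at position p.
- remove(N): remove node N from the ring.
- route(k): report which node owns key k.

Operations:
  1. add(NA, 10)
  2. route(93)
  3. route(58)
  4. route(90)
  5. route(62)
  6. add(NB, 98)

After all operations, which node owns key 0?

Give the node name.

Answer: NA

Derivation:
Op 1: add NA@10 -> ring=[10:NA]
Op 2: route key 93: none >= 93, wrap to smallest pos 10 -> NA
Op 3: route key 58: none >= 58, wrap to smallest pos 10 -> NA
Op 4: route key 90: none >= 90, wrap to smallest pos 10 -> NA
Op 5: route key 62: none >= 62, wrap to smallest pos 10 -> NA
Op 6: add NB@98 -> ring=[10:NA,98:NB]
Final route key 0: smallest pos >= 0 is 10 -> NA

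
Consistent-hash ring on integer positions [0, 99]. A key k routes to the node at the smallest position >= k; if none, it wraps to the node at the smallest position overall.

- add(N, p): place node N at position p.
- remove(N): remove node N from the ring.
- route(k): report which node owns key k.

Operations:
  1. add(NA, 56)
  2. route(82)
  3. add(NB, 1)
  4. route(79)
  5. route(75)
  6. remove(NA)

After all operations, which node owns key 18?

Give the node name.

Op 1: add NA@56 -> ring=[56:NA]
Op 2: route key 82: none >= 82, wrap to smallest pos 56 -> NA
Op 3: add NB@1 -> ring=[1:NB,56:NA]
Op 4: route key 79: none >= 79, wrap to smallest pos 1 -> NB
Op 5: route key 75: none >= 75, wrap to smallest pos 1 -> NB
Op 6: remove NA -> ring=[1:NB]
Final route key 18: none >= 18, wrap to smallest pos 1 -> NB

Answer: NB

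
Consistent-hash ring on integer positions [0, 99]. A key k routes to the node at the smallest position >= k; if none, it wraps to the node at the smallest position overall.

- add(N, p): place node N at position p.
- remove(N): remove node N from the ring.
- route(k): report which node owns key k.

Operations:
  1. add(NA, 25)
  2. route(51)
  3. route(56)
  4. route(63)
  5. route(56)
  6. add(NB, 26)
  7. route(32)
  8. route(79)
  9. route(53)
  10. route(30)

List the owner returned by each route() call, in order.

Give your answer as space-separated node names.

Answer: NA NA NA NA NA NA NA NA

Derivation:
Op 1: add NA@25 -> ring=[25:NA]
Op 2: route key 51: none >= 51, wrap to smallest pos 25 -> NA
Op 3: route key 56: none >= 56, wrap to smallest pos 25 -> NA
Op 4: route key 63: none >= 63, wrap to smallest pos 25 -> NA
Op 5: route key 56: none >= 56, wrap to smallest pos 25 -> NA
Op 6: add NB@26 -> ring=[25:NA,26:NB]
Op 7: route key 32: none >= 32, wrap to smallest pos 25 -> NA
Op 8: route key 79: none >= 79, wrap to smallest pos 25 -> NA
Op 9: route key 53: none >= 53, wrap to smallest pos 25 -> NA
Op 10: route key 30: none >= 30, wrap to smallest pos 25 -> NA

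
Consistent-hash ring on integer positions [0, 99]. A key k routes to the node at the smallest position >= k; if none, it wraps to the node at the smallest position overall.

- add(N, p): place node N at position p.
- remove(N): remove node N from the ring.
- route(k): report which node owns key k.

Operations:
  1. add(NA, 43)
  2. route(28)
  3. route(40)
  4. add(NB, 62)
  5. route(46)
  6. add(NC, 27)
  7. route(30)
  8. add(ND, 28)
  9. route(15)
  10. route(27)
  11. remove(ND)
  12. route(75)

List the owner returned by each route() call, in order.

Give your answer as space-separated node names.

Answer: NA NA NB NA NC NC NC

Derivation:
Op 1: add NA@43 -> ring=[43:NA]
Op 2: route key 28: smallest pos >= 28 is 43 -> NA
Op 3: route key 40: smallest pos >= 40 is 43 -> NA
Op 4: add NB@62 -> ring=[43:NA,62:NB]
Op 5: route key 46: smallest pos >= 46 is 62 -> NB
Op 6: add NC@27 -> ring=[27:NC,43:NA,62:NB]
Op 7: route key 30: smallest pos >= 30 is 43 -> NA
Op 8: add ND@28 -> ring=[27:NC,28:ND,43:NA,62:NB]
Op 9: route key 15: smallest pos >= 15 is 27 -> NC
Op 10: route key 27: smallest pos >= 27 is 27 -> NC
Op 11: remove ND -> ring=[27:NC,43:NA,62:NB]
Op 12: route key 75: none >= 75, wrap to smallest pos 27 -> NC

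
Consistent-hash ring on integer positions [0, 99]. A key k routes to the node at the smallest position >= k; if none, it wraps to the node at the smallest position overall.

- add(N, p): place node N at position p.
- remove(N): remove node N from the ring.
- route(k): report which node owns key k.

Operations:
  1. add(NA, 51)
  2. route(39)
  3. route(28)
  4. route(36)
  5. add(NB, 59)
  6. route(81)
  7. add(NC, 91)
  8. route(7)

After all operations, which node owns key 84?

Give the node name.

Answer: NC

Derivation:
Op 1: add NA@51 -> ring=[51:NA]
Op 2: route key 39: smallest pos >= 39 is 51 -> NA
Op 3: route key 28: smallest pos >= 28 is 51 -> NA
Op 4: route key 36: smallest pos >= 36 is 51 -> NA
Op 5: add NB@59 -> ring=[51:NA,59:NB]
Op 6: route key 81: none >= 81, wrap to smallest pos 51 -> NA
Op 7: add NC@91 -> ring=[51:NA,59:NB,91:NC]
Op 8: route key 7: smallest pos >= 7 is 51 -> NA
Final route key 84: smallest pos >= 84 is 91 -> NC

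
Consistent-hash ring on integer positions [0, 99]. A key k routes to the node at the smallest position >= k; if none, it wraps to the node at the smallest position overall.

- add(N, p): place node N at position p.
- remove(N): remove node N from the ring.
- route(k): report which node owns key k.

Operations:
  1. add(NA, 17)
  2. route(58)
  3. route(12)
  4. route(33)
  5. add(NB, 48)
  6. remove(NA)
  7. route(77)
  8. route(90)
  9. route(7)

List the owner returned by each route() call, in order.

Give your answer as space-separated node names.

Op 1: add NA@17 -> ring=[17:NA]
Op 2: route key 58: none >= 58, wrap to smallest pos 17 -> NA
Op 3: route key 12: smallest pos >= 12 is 17 -> NA
Op 4: route key 33: none >= 33, wrap to smallest pos 17 -> NA
Op 5: add NB@48 -> ring=[17:NA,48:NB]
Op 6: remove NA -> ring=[48:NB]
Op 7: route key 77: none >= 77, wrap to smallest pos 48 -> NB
Op 8: route key 90: none >= 90, wrap to smallest pos 48 -> NB
Op 9: route key 7: smallest pos >= 7 is 48 -> NB

Answer: NA NA NA NB NB NB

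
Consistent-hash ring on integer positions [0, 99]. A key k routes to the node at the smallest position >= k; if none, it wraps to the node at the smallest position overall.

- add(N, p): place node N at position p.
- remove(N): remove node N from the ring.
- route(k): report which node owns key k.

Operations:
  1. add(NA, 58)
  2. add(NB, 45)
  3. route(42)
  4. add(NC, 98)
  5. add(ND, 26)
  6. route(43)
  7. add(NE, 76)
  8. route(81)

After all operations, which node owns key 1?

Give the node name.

Answer: ND

Derivation:
Op 1: add NA@58 -> ring=[58:NA]
Op 2: add NB@45 -> ring=[45:NB,58:NA]
Op 3: route key 42: smallest pos >= 42 is 45 -> NB
Op 4: add NC@98 -> ring=[45:NB,58:NA,98:NC]
Op 5: add ND@26 -> ring=[26:ND,45:NB,58:NA,98:NC]
Op 6: route key 43: smallest pos >= 43 is 45 -> NB
Op 7: add NE@76 -> ring=[26:ND,45:NB,58:NA,76:NE,98:NC]
Op 8: route key 81: smallest pos >= 81 is 98 -> NC
Final route key 1: smallest pos >= 1 is 26 -> ND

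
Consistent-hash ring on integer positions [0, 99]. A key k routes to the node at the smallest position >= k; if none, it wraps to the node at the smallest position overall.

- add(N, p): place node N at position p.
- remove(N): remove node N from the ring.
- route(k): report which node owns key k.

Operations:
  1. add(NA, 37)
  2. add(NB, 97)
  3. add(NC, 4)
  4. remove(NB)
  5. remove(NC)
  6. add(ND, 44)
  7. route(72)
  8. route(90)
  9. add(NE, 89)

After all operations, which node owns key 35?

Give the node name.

Op 1: add NA@37 -> ring=[37:NA]
Op 2: add NB@97 -> ring=[37:NA,97:NB]
Op 3: add NC@4 -> ring=[4:NC,37:NA,97:NB]
Op 4: remove NB -> ring=[4:NC,37:NA]
Op 5: remove NC -> ring=[37:NA]
Op 6: add ND@44 -> ring=[37:NA,44:ND]
Op 7: route key 72: none >= 72, wrap to smallest pos 37 -> NA
Op 8: route key 90: none >= 90, wrap to smallest pos 37 -> NA
Op 9: add NE@89 -> ring=[37:NA,44:ND,89:NE]
Final route key 35: smallest pos >= 35 is 37 -> NA

Answer: NA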